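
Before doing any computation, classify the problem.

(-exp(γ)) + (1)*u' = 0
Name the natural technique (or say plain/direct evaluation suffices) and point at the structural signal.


Diagnosis: no special technique — the slope is a function of γ alone, so integrate both sides directly.


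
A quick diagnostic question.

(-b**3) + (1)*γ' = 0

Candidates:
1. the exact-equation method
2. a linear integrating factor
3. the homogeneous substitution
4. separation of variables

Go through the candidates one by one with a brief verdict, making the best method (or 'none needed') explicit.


Verdict: no special technique — with γ absent the equation is not coupled at all: direct integration in b.
- the exact-equation method — no dependence on the unknown anywhere: exactness is a label without content here.
- a linear integrating factor — the linear template holds only trivially here (the unknown is absent, so the coefficient is zero) — the method is not the natural label.
- the homogeneous substitution: the ratio substitution does not collapse this equation.
- separation of variables: with no unknown in the slope, separating variables is a formality — the equation integrates directly.


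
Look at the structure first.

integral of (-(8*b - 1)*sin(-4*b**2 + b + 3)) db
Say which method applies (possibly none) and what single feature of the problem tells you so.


Verdict: u-substitution — collected, the integrand has one factor that is, up to a constant, the derivative of an inner expression the rest depends on — substitute for that inner expression.


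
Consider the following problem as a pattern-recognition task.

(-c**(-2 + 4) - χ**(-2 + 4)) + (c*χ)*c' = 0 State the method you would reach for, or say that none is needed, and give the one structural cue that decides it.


Method: the homogeneous substitution — scaling χ and c together leaves the slope fixed — it depends only on c/χ, so substitute the ratio. A Bernoulli substitution is a fair alternative on this equation directly; the homogeneous reading takes it as given.


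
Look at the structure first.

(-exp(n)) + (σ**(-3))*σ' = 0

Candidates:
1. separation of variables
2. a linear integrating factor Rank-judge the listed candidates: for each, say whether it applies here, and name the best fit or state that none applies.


Best approach: separation of variables — solved for the derivative, the right side splits multiplicatively into a function of each variable alone — divide and integrate each side.
- separation of variables: a fit — the right tool for this form.
- a linear integrating factor: the unknown enters nonlinearly (through a power, a denominator, or a transcendental function), which the linear integrating-factor recipe cannot absorb as-is — any repair would come from a preliminary substitution, not the factor.


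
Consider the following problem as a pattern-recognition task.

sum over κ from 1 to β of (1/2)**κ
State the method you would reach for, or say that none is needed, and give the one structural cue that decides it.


Technique: the geometric series formula — each summand is the previous one scaled by 1/2; that constant multiplier is itself the geometric structure.


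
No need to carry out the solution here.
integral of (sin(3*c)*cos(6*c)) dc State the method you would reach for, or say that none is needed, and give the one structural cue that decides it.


Technique: a trigonometric identity — sin(3*c)*cos(6*c) mixes two frequencies; the product-to-sum identity splits it into single-frequency sinusoids.


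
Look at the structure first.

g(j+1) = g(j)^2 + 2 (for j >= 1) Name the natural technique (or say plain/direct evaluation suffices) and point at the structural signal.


Diagnosis: no special technique — nonlinear feedback in the recursion rules out every root- or factor-based technique.


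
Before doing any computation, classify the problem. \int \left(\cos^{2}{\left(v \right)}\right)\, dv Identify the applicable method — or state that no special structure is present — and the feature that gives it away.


Best approach: a trigonometric identity — the even trigonometric power \cos^{2}{\left(v \right)} reduces by a double-angle identity before any integration is attempted.


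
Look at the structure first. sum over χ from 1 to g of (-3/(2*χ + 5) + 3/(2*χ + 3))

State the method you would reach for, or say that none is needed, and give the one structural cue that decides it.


Diagnosis: telescoping — the summand is 3/(2*χ + 3) minus the same expression shifted by one, so consecutive terms cancel in pairs.


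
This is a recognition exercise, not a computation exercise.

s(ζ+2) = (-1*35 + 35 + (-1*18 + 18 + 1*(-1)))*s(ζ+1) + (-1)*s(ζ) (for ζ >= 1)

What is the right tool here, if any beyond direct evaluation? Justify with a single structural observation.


Verdict: the characteristic-root method — constant coefficients and linearity mean the ansatz r^ζ reduces it to solving the characteristic polynomial.


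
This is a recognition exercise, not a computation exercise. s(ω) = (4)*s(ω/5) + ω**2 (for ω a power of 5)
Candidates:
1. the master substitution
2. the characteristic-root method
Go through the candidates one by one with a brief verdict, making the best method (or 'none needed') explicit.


Verdict: the master substitution — the argument contracts 5-fold per step: reindex ω exponentially and solve the linear recurrence in the new index.
- the master substitution: yes — fits the structure here.
- the characteristic-root method — the recursion divides its index rather than shifting it — outside the constant-shift family the root method covers.


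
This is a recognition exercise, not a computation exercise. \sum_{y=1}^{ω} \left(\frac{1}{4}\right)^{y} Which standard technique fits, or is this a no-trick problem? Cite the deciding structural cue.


Method: the geometric series formula — consecutive terms stand in a fixed index-free ratio — the geometric sum formula closes it.


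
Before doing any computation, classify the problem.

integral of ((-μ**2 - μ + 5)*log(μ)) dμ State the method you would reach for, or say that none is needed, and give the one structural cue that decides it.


Technique: integration by parts — the logarithm log(μ) has no power-rule antiderivative to read off directly, but its derivative is algebraic — so differentiate log(μ) and integrate the polynomial factor -μ**2 - μ + 5.


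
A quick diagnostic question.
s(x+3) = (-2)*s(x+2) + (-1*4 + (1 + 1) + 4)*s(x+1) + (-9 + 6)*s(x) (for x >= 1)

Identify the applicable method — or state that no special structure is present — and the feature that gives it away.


Method: the characteristic-root method — fixed numeric weights on consecutive terms and no forcing term added: the root method in its home territory.


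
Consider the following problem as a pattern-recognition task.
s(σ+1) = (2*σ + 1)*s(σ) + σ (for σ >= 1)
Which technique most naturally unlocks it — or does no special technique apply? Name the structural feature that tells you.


Method: a summation factor — first-order linear but the coefficient 2*σ + 1 moves with the index — divide by the cumulative product and telescope.


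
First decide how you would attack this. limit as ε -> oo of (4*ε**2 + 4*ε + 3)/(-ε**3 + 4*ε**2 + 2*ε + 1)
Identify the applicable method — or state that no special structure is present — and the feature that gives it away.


Method: dominant-term comparison — divide through by the highest power of ε; every lower-order term dies and the dominant terms decide the limit. As a single quotient, the ∞/∞ shape would yield to repeated differentiation as well — the growth comparison gets there in one look.


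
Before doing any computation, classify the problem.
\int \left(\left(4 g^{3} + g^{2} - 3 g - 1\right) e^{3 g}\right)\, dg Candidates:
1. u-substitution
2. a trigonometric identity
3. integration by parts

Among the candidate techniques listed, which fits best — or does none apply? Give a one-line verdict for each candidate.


Technique: integration by parts — a polynomial 4 g^{3} + g^{2} - 3 g - 1 against the kernel e^{3 g} is the signature bounded-ladder case for integration by parts.
- u-substitution — no subexpression of the integrand pairs with its own derivative as a factor — individual terms may offer their own substitutions, but any change of variable covering the whole integral would have to be constructed from outside the expression.
- a trigonometric identity: no sine or cosine appears, so there is nothing for a trigonometric identity to act on.
- integration by parts — yes, a natural case for it.


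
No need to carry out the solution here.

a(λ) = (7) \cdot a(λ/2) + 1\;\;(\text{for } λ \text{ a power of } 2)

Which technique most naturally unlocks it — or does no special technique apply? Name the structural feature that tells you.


Method: the master substitution — the argument contracts 2-fold per step: reindex λ exponentially and solve the linear recurrence in the new index.


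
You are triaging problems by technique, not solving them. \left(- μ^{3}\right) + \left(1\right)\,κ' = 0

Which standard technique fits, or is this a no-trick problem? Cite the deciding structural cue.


Technique: no special technique — the slope is a pure function of μ; integrate both sides and be done.


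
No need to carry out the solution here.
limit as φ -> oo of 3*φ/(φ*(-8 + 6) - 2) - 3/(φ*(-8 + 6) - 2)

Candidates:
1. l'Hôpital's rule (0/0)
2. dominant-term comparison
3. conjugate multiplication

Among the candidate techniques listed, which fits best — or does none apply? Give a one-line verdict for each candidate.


Verdict: dominant-term comparison — at large φ only the top-degree terms survive; compare the leading terms and the limit falls out.
- l'Hôpital's rule (0/0): no 0/0 form appears: written as one quotient, top and bottom both grow without bound, and the ratio is decided by their leading terms.
- dominant-term comparison — applicable, and directly so.
- conjugate multiplication — there are no radicals in tension whose conjugate would simplify matters.


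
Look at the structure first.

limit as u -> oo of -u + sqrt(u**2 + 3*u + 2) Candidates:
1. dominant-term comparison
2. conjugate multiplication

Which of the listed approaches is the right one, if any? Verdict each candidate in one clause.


Diagnosis: conjugate multiplication — neither sqrt(u**2 + 3*u + 2) nor u converges alone, so rewrite their difference as a conjugate-rationalized quotient first.
- dominant-term comparison — this limit is not decided by comparing leading-term growth at infinity.
- conjugate multiplication: yes, a natural case for it.


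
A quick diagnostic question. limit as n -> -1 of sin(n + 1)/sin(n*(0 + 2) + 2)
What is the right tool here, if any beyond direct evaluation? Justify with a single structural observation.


Method: l'Hôpital's rule (0/0) — both numerator and denominator vanish at -1: the genuine 0/0 indeterminate that l'Hôpital exists for. Known elementary limits would finish this too — the rule just bypasses the case analysis.


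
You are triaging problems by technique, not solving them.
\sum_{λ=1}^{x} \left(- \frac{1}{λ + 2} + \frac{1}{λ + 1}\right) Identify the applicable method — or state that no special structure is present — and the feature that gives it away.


Method: telescoping — each term adds \frac{1}{λ + 1} and subtracts the same expression advanced one index; that subtracted piece cancels against the next term's added copy — only the boundary terms survive.


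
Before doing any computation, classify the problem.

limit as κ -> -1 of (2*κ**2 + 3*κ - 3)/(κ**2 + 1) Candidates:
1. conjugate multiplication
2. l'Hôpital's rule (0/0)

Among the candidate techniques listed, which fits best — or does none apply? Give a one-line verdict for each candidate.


Best approach: no special technique — no zero denominators, no indeterminate clash at -1 — substitute and read off the value.
- conjugate multiplication: there are no radicals in tension whose conjugate would simplify matters.
- l'Hôpital's rule (0/0) — substituting the point produces a determinate value, not a 0 over 0 clash.


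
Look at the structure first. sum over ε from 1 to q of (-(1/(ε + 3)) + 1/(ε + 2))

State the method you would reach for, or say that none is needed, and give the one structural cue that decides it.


Method: telescoping — difference-of-shifts structure (each term adds 1/(ε + 2), then subtracts its one-index-advanced value, which the following term adds back) leaves only the first and last pieces standing.


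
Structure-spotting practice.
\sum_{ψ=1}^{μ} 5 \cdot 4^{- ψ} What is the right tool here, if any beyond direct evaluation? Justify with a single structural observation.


Verdict: the geometric series formula — consecutive terms stand in a fixed index-free ratio — the geometric sum formula closes it.


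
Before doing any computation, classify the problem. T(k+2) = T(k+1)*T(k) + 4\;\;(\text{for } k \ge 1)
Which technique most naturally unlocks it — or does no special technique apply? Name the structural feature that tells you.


Verdict: no special technique — once the recursion is nonlinear, characteristic roots, master substitutions, and summation factors are all off the table.


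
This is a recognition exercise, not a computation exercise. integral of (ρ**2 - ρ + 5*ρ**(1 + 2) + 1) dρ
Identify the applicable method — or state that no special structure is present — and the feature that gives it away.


Best approach: no special technique — the integrand is a sum of constant multiples of powers of ρ — integrate term by term.


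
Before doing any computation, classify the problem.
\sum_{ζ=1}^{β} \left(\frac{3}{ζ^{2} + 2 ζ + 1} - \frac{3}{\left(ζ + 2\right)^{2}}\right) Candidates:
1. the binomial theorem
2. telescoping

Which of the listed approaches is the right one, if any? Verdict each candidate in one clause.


Method: telescoping — the summand is built as \frac{3}{ζ^{2} + 2 ζ + 1} minus its own successor — adjacent terms annihilate down the line.
- the binomial theorem: the terms lack the binomial-coefficient-weighted complementary-power pattern of an expansion.
- telescoping — applicable, and directly so.


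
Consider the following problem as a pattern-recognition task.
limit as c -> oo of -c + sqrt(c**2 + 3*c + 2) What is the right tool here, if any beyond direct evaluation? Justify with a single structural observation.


Technique: conjugate multiplication — infinity minus infinity with a radical in play — multiply by the conjugate so the divergences of sqrt(c**2 + 3*c + 2) and c annihilate.


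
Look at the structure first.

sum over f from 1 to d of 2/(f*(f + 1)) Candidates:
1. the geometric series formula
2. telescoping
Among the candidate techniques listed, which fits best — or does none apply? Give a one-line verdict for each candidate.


Verdict: telescoping — integer-spaced poles in 2/(f*(f + 1)) are the telescoping signature in disguise.
- the geometric series formula — the ratio of consecutive terms depends on the index.
- telescoping: a fit — the right tool for this form.


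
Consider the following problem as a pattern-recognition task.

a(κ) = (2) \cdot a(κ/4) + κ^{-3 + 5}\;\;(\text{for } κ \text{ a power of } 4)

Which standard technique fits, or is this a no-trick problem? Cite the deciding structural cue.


Verdict: the master substitution — treat m = log base 4 of κ as the new clock: one recursion step advances m by one while κ scales by 4.


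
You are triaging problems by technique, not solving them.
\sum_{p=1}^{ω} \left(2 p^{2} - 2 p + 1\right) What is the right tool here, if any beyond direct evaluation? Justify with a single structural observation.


Diagnosis: no special technique — constant-multiple powers of p with no cancellation partners and no common ratio — use the standard power-sum formulas.


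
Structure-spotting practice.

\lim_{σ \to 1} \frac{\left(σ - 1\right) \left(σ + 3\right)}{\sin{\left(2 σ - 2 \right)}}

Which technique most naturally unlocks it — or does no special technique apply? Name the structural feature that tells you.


Method: l'Hôpital's rule (0/0) — numerator and denominator both vanish at 1 — a genuine 0/0 form, which is exactly when l'Hôpital applies. Expanding numerator and denominator to first order gives the same value — the rule automates exactly that.


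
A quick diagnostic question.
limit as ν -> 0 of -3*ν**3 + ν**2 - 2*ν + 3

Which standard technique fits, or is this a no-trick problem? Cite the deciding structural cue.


Technique: no special technique — no zero denominators, no indeterminate clash at 0 — substitute and read off the value.


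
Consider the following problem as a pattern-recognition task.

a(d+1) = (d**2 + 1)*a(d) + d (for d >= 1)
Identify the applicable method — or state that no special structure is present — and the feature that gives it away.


Best approach: a summation factor — because the multiplier d**2 + 1 is index-dependent, divide through by its running product and sum the resulting differences.


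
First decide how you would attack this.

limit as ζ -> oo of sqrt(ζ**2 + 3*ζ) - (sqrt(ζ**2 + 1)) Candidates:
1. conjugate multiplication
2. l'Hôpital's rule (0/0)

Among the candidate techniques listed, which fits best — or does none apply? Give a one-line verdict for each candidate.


Method: conjugate multiplication — two divergent pieces with a minus sign between them and a radical in the mix: rationalize sqrt(ζ**2 + 3*ζ) - sqrt(ζ**2 + 1) before any limit law applies.
- conjugate multiplication — a fit — the right tool for this form.
- l'Hôpital's rule (0/0) — substitution produces ∞ − ∞ rather than a vanishing quotient; the rule needs a 0/0 ratio to act on.


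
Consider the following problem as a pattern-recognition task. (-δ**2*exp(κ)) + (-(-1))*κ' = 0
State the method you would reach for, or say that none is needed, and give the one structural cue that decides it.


Method: separation of variables — solved for the derivative, the right side factors as δ**2 times exp(κ) — all δ-dependence separates from all κ-dependence.


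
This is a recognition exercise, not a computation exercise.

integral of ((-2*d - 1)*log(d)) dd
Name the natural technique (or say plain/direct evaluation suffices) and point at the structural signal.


Verdict: integration by parts — choose u = log(d): one derivative turns the logarithm algebraic, and the remaining factor -2*d - 1 integrates term by term under the power rule.


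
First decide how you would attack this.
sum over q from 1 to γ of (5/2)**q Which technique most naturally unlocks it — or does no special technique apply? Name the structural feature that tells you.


Method: the geometric series formula — each term is 5/2 times the previous one, so the geometric-series formula applies directly.


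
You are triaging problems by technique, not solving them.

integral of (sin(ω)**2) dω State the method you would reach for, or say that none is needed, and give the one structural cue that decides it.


Verdict: a trigonometric identity — apply power reduction to sin(ω)**2; each application halves the trigonometric degree.


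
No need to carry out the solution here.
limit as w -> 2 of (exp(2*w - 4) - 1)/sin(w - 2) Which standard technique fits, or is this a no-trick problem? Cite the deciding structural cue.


Verdict: l'Hôpital's rule (0/0) — both numerator and denominator vanish at 2: the genuine 0/0 indeterminate that l'Hôpital exists for. The standard small-argument limits would also carry it; the rule is the systematic route.


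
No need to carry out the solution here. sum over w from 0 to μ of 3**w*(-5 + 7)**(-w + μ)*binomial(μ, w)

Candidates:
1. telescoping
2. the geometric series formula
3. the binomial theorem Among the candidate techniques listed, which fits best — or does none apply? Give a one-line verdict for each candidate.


Verdict: the binomial theorem — binomial(μ, w) weighting matched powers of 3 and (-5 + 7) is the expanded form of (3 + (-5 + 7))^μ — fold it back up.
- telescoping: computed from the summand as displayed, the partial sums build up without the pairwise collapse telescoping exploits.
- the geometric series formula — consecutive terms are not related by a fixed multiplier.
- the binomial theorem — yes, a natural case for it.


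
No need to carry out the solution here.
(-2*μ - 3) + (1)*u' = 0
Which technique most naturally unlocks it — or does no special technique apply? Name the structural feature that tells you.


Verdict: no special technique — with u absent the equation is not coupled at all: direct integration in μ.


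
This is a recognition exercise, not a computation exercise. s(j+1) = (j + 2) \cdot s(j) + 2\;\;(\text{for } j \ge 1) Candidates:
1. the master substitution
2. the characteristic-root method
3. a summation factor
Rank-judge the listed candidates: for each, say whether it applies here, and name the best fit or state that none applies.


Best approach: a summation factor — first-order linear but the coefficient j + 2 moves with the index — divide by the cumulative product and telescope.
- the master substitution — no fixed divisor shrinks the index between calls.
- the characteristic-root method — an index-dependent weight blocks the pure exponential ansatz.
- a summation factor — applicable, and directly so.


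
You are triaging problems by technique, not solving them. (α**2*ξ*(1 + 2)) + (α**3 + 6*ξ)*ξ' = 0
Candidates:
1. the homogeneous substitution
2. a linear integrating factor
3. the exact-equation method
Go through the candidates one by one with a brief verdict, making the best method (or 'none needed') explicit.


Verdict: the exact-equation method — equality of cross partials is the green light — assemble the potential function term by term.
- the homogeneous substitution: the ratio of the variables does not determine the slope.
- a linear integrating factor: a nonlinear term in the unknown puts this outside the integrating-factor template.
- the exact-equation method: a fit — the right tool for this form.


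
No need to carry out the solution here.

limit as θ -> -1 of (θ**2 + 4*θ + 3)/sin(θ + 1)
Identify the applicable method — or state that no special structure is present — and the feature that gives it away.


Verdict: l'Hôpital's rule (0/0) — the 0/0 form at -1 is the signature situation for l'Hôpital's rule. The standard small-argument limits would also carry it; the rule is the systematic route.


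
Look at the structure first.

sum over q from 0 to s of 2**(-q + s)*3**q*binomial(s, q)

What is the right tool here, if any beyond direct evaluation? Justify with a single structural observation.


Method: the binomial theorem — the summand is term q of a binomial expansion in 3 and 2; the whole sum is a single power.


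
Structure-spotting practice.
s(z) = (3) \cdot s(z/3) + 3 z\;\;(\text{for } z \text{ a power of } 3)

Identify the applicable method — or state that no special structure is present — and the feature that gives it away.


Best approach: the master substitution — treat m = log base 3 of z as the new clock: one recursion step advances m by one while z scales by 3.


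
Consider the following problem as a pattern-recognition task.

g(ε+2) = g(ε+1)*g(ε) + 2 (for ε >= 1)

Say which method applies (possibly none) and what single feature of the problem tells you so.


Technique: no special technique — each new value is a nonlinear function of earlier ones — scaling arguments and superposition both fail.


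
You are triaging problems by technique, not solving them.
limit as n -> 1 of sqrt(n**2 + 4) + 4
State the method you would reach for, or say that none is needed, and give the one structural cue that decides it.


Technique: no special technique — no vanishing denominator and no indeterminate clash at the point — evaluation is immediate.


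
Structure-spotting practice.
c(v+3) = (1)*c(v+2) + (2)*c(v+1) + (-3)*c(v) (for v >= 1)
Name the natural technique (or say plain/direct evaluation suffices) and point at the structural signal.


Verdict: the characteristic-root method — the recurrence treats every index alike (constant coefficients, no forcing) — precisely the regime where r^v trials close it.


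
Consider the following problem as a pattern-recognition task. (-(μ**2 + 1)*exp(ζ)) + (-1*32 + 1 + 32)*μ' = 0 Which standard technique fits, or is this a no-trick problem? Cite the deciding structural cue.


Technique: separation of variables — the derivative equals a pure function of ζ (namely exp(ζ)) times a pure function of μ (namely μ**2 + 1); divide and integrate each side.


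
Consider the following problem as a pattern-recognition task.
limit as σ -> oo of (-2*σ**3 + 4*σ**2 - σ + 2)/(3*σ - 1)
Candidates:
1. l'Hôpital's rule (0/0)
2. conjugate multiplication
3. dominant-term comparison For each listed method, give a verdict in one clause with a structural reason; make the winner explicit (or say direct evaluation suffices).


Best approach: dominant-term comparison — at large σ only the top-degree terms survive; compare the leading terms and the limit falls out.
- l'Hôpital's rule (0/0) — no 0/0 form appears: written as one quotient, top and bottom both grow without bound, and the ratio is decided by their leading terms.
- conjugate multiplication — rationalization has no target — no divergent radical difference appears.
- dominant-term comparison: applies; the problem has the shape this method handles.


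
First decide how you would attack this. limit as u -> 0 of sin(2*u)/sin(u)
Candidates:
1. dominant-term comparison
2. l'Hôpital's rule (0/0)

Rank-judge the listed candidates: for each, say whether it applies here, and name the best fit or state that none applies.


Verdict: l'Hôpital's rule (0/0) — substituting 0 gives 0 over 0; differentiate top and bottom once and re-evaluate. The standard small-argument limits would also carry it; the rule is the systematic route.
- dominant-term comparison — no dominant-degree comparison decides it.
- l'Hôpital's rule (0/0) — applicable, and directly so.


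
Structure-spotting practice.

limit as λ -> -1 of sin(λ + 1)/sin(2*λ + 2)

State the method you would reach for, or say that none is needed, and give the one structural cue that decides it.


Technique: l'Hôpital's rule (0/0) — the 0/0 form at -1 is the signature situation for l'Hôpital's rule. A first-order expansion at the point is an equally standard path; the rule packages it.


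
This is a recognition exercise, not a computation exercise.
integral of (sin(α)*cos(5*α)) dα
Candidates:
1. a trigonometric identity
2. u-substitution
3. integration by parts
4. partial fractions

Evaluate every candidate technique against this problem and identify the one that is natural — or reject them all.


Method: a trigonometric identity — the product sin(α)*cos(5*α) converts to a sum of single-frequency sinusoids via the product-to-sum identity.
- a trigonometric identity — a fit — the right tool for this form.
- u-substitution — no subexpression of the integrand pairs with its own derivative as a factor — individual terms may offer their own substitutions, but any change of variable covering the whole integral would have to be constructed from outside the expression.
- integration by parts — not the natural route: no polynomial-kernel product appears — a recursive parts reduction of the trigonometric product exists, but the identity rewrite is direct.
- partial fractions — the expression is not a ratio of polynomials that decomposes further.


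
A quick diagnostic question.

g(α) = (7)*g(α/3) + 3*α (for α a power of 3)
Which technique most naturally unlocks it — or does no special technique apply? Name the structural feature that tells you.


Method: the master substitution — the index is divided (α/3), not shifted — substitute α = 3^m to straighten it into a shift recurrence.


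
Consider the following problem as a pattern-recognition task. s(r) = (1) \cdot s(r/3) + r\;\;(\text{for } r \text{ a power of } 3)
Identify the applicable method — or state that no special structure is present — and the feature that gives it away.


Technique: the master substitution — the argument shrinks by the factor 3, so measure the index on a logarithmic scale and the recursion becomes a shift.


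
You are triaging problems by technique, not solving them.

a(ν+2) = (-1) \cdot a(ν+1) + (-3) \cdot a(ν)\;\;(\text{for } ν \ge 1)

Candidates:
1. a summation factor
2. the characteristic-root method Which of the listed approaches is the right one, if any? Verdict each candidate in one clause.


Verdict: the characteristic-root method — linear, homogeneous, constant coefficients: solutions of the form r^ν exist — find the roots of the characteristic polynomial.
- a summation factor — a summation factor telescopes one-step recursions; this one carries higher-order memory.
- the characteristic-root method — a fit — the right tool for this form.


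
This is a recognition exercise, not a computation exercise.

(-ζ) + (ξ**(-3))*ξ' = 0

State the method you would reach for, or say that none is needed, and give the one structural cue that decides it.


Verdict: separation of variables — separating collects all ξ-dependence with the derivative and leaves all ζ-dependence opposite: variables separate. An exactness check succeeds on this form as well — separation and the potential function arrive at the same answer, separation more directly.


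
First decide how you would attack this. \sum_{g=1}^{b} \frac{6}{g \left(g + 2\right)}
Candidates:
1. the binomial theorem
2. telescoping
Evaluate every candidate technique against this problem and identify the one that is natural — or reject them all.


Best approach: telescoping — integer-spaced poles in \frac{6}{g \left(g + 2\right)} are the telescoping signature in disguise.
- the binomial theorem: the terms lack the binomial-coefficient-weighted complementary-power pattern of an expansion.
- telescoping: a fit — the right tool for this form.


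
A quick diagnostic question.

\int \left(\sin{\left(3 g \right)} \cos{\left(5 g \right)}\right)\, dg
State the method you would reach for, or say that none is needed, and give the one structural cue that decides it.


Diagnosis: a trigonometric identity — \sin{\left(3 g \right)} \cos{\left(5 g \right)} mixes two frequencies; the product-to-sum identity splits it into single-frequency sinusoids.


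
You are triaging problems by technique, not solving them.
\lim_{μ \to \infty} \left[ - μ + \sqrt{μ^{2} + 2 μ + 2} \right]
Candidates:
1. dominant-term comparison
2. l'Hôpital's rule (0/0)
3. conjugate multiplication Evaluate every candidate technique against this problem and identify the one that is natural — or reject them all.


Verdict: conjugate multiplication — an infinity-minus-infinity difference with a surviving radical — multiply by the conjugate to cancel the divergence.
- dominant-term comparison — this is not a rational comparison of growth rates at infinity.
- l'Hôpital's rule (0/0): no quotient structure at all: the clash is ∞ minus ∞, which rationalizing converts into a tractable ratio.
- conjugate multiplication — yes — fits the structure here.


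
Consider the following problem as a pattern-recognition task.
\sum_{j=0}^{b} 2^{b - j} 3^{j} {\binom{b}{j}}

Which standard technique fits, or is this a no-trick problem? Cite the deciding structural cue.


Diagnosis: the binomial theorem — the binomial coefficients weight matched powers of 3 and 2, which is exactly the expansion of a binomial power.


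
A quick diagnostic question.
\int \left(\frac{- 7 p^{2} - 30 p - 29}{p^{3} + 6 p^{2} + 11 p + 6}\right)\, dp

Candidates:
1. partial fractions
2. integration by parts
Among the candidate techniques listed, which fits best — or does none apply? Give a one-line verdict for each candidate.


Technique: partial fractions — the factorization of p^{3} + 6 p^{2} + 11 p + 6 is the whole battle; after it, each term is a table integral.
- partial fractions — a fit — the right tool for this form.
- integration by parts — the nonconstant-polynomial-times-standard-kernel pattern (an exp, sine, cosine, or logarithm partner) is absent.


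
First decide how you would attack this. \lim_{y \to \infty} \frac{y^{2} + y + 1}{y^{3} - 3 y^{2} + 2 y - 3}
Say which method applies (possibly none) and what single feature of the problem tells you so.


Technique: dominant-term comparison — divide through by the highest power of y; every lower-order term dies and the dominant terms decide the limit. Viewed as a single quotient this is an ∞/∞ form — an at-infinity application of l'Hôpital's rule would also resolve it; comparing leading growth reads the answer without differentiating.


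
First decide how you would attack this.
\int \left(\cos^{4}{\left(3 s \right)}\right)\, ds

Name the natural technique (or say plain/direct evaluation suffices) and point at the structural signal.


Best approach: a trigonometric identity — the even trigonometric power \cos^{4}{\left(3 s \right)} reduces by a double-angle identity before any integration is attempted.


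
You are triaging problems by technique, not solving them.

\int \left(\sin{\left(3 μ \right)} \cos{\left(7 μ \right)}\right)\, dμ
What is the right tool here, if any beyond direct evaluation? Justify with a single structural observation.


Technique: a trigonometric identity — split \sin{\left(3 μ \right)} \cos{\left(7 μ \right)} with the angle-addition identities: the resulting sum integrates term by term.


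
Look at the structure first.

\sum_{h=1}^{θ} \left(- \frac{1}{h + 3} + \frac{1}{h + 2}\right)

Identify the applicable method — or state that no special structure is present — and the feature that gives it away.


Method: telescoping — difference-of-shifts structure (each term adds \frac{1}{h + 2}, then subtracts its one-index-advanced value, which the following term adds back) leaves only the first and last pieces standing.


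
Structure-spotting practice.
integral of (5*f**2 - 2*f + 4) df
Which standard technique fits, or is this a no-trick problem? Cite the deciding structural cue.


Verdict: no special technique — a term-by-term power-rule job in f; no substitution or rearrangement earns its keep here.


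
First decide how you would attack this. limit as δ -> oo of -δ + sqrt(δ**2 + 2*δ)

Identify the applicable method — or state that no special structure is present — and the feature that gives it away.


Verdict: conjugate multiplication — the difference sqrt(δ**2 + 2*δ) - δ is an ∞ − ∞ stalemate; its conjugate partner breaks the tie.


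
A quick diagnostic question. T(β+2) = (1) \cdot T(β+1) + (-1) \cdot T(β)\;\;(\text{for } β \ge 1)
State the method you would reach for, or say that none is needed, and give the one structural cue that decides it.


Verdict: the characteristic-root method — constant coefficients and linearity mean the ansatz r^β reduces it to solving the characteristic polynomial.


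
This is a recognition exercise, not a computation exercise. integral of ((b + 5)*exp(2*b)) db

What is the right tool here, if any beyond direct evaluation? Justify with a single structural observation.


Best approach: integration by parts — a polynomial factor b + 5 multiplies exp(2*b); differentiating b + 5 lowers its degree while exp(2*b) integrates cleanly, so parts wins.


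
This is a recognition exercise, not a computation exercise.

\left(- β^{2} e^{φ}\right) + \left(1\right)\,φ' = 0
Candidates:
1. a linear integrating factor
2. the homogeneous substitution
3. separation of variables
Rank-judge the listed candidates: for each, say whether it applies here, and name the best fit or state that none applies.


Technique: separation of variables — a product of single-variable factors, β^{2} and e^{φ} — the textbook separable form.
- a linear integrating factor — the unknown enters nonlinearly (through a power, a denominator, or a transcendental function), which the linear integrating-factor recipe cannot absorb as-is — any repair would come from a preliminary substitution, not the factor.
- the homogeneous substitution: solved for the derivative, the right side changes under joint scaling of the two variables.
- separation of variables: applicable, and directly so.


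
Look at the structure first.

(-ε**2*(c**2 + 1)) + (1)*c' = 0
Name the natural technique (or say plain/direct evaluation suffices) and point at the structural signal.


Best approach: separation of variables — separating collects all c-dependence with the derivative and leaves all ε-dependence opposite: variables separate.


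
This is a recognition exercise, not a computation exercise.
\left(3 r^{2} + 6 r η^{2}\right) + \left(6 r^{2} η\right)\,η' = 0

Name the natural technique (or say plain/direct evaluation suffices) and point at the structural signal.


Best approach: the exact-equation method — the compatibility test passes: the η-derivative of 3 r^{2} + 6 r η^{2} matches the r-derivative of 6 r^{2} η, so integrate a potential.


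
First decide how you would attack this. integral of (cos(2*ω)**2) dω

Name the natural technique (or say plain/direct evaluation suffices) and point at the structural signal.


Technique: a trigonometric identity — apply power reduction to cos(2*ω)**2; each application halves the trigonometric degree.


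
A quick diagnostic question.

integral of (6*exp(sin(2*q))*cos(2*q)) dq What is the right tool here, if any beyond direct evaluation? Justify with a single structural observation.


Verdict: u-substitution — structure check: outer function, inner expression sin(2*q), inner derivative as a factor — the classic u = sin(2*q) pattern.


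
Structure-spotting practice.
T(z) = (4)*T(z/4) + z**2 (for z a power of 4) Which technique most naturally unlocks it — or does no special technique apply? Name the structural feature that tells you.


Technique: the master substitution — the call at z/4 makes this multiplicative recursion; the master-style substitution converts it to additive.


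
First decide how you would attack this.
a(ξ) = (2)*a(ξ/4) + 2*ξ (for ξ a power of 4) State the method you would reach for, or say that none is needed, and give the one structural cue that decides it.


Technique: the master substitution — the argument ξ/4 divides the index by 4; the standard ξ = 4^m substitution converts it to a constant-shift recurrence.


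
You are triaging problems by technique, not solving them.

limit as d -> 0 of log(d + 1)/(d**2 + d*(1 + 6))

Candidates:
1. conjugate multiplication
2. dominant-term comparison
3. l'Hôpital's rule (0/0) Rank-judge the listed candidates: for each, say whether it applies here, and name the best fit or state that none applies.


Verdict: l'Hôpital's rule (0/0) — both numerator and denominator vanish at 0: the genuine 0/0 indeterminate that l'Hôpital exists for. A local series expansion at the point resolves it as well; the rule is the packaged version of that step.
- conjugate multiplication: multiplying by a conjugate would not remove any indeterminacy here.
- dominant-term comparison: this is not a rational comparison of growth rates at infinity.
- l'Hôpital's rule (0/0): a fit — the right tool for this form.


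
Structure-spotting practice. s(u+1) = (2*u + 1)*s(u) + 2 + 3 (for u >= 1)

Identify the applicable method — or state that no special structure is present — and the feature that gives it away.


Best approach: a summation factor — first-order, linear, moving coefficient 2*u + 1: the discrete analogue of an integrating factor handles it.
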